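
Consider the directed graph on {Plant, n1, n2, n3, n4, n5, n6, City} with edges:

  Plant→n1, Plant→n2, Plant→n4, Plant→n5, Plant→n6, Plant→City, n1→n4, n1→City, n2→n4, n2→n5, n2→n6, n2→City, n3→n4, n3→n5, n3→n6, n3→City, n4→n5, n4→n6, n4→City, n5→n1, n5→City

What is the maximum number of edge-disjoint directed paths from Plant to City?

Assign every edge capacity 1; by Menger, the answer equals the max flow.
Path Plant→City (+1); total 1.
Path Plant→n1→City (+1); total 2.
Path Plant→n2→City (+1); total 3.
Path Plant→n4→City (+1); total 4.
Path Plant→n5→City (+1); total 5.
No residual Plant→City path; max flow = 5.
Certifying cut of size 5: {Plant→City, Plant→n1, Plant→n2, Plant→n4, Plant→n5}.

5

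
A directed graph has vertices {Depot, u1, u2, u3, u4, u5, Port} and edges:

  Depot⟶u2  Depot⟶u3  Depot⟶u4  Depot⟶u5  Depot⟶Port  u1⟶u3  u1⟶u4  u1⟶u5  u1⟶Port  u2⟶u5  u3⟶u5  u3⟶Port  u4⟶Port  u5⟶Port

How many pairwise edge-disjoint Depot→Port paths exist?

Assign every edge capacity 1; by Menger, the answer equals the max flow.
Path Depot→Port (+1); total 1.
Path Depot→u3→Port (+1); total 2.
Path Depot→u4→Port (+1); total 3.
Path Depot→u5→Port (+1); total 4.
No residual Depot→Port path; max flow = 4.
Certifying cut of size 4: {Depot→Port, Depot→u3, Depot→u4, u5→Port}.

4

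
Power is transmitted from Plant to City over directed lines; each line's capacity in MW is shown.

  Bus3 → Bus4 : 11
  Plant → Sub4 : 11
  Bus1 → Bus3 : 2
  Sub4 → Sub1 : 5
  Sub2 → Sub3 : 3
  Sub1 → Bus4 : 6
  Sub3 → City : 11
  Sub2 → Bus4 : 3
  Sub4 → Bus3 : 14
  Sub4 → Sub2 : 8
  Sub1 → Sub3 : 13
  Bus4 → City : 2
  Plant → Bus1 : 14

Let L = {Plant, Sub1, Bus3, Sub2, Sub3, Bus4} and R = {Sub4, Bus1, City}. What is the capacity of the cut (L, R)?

Edges leaving {Plant, Sub1, Bus3, Sub2, Sub3, Bus4}: Plant→Sub4 (11), Plant→Bus1 (14), Sub3→City (11), Bus4→City (2).
Cut capacity = 11 + 14 + 11 + 2 = 38.

38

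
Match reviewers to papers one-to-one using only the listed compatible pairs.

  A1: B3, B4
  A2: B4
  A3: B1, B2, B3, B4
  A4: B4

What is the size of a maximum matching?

Unit-capacity flow: source→left, listed edges, right→sink; max matching = max flow.
Augmenting path A1→B3 (+1); matched 1.
Augmenting path A2→B4 (+1); matched 2.
Augmenting path A3→B1 (+1); matched 3.
No augmenting path remains; maximum matching = 3.
König certificate: {A1, A3, B4} is a vertex cover of size 3 (every listed pair touches it), so no matching can be larger.

3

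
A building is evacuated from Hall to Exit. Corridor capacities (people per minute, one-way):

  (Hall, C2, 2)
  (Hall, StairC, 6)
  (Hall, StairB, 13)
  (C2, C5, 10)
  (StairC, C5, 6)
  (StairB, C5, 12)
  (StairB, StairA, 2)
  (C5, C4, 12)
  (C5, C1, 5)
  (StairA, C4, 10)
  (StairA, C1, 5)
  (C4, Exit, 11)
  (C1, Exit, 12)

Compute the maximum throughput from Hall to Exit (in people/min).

Augment Hall→C2→C5→C4→Exit: bottleneck 2, flow now 2.
Augment Hall→StairC→C5→C4→Exit: bottleneck 6, flow now 8.
Augment Hall→StairB→C5→C4→Exit: bottleneck 3, flow now 11.
Augment Hall→StairB→C5→C1→Exit: bottleneck 5, flow now 16.
Augment Hall→StairB→StairA→C1→Exit: bottleneck 2, flow now 18.
No augmenting path remains; maximum flow = 18.
In the residual graph, reachable from Hall: {Hall, C2, StairC, StairB, C5, C4}.
Min-cut edges: StairB→StairA (2), C5→C1 (5), C4→Exit (11); capacity 2 + 5 + 11 = 18.
This cut is saturated, so no flow can exceed 18.

18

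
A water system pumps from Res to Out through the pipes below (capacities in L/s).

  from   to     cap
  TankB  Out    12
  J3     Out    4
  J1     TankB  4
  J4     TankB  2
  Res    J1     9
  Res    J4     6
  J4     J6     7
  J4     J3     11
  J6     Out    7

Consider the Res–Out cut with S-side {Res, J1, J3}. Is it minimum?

No — its capacity is 14, but the minimum cut has capacity 10.

Given cut capacity: 6 + 4 + 4 = 14.
Augment Res→J4→J6→Out: bottleneck 6, flow now 6.
Augment Res→J1→TankB→Out: bottleneck 4, flow now 10.
No augmenting path remains; maximum flow = 10.
In the residual graph, reachable from Res: {Res, J1}.
Min-cut edges: Res→J4 (6), J1→TankB (4); capacity 6 + 4 = 10.
Cut capacity 14 exceeds the max flow 10, so it is not minimum.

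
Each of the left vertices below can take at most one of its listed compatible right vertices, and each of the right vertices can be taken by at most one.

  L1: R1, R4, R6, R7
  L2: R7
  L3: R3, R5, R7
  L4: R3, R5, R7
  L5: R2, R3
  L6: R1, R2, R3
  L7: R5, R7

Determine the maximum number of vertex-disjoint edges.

6

Unit-capacity flow: source→left, listed edges, right→sink; max matching = max flow.
Augmenting path L1→R1 (+1); matched 1.
Augmenting path L2→R7 (+1); matched 2.
Augmenting path L3→R3 (+1); matched 3.
Augmenting path L4→R5 (+1); matched 4.
Augmenting path L5→R2 (+1); matched 5.
Augmenting path L6→R1→L1→R4 (+1); matched 6.
No augmenting path remains; maximum matching = 6.
König certificate: {L1, L5, L6, R3, R5, R7} is a vertex cover of size 6 (every listed pair touches it), so no matching can be larger.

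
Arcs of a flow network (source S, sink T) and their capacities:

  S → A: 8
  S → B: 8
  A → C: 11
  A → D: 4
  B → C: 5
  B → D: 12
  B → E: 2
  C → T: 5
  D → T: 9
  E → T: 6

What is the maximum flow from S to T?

Augment S→A→C→T: bottleneck 5, flow now 5.
Augment S→A→D→T: bottleneck 3, flow now 8.
Augment S→B→D→T: bottleneck 6, flow now 14.
Augment S→B→E→T: bottleneck 2, flow now 16.
No augmenting path remains; maximum flow = 16.
In the residual graph, reachable from S: {S}.
Min-cut edges: S→A (8), S→B (8); capacity 8 + 8 = 16.
This cut is saturated, so no flow can exceed 16.

16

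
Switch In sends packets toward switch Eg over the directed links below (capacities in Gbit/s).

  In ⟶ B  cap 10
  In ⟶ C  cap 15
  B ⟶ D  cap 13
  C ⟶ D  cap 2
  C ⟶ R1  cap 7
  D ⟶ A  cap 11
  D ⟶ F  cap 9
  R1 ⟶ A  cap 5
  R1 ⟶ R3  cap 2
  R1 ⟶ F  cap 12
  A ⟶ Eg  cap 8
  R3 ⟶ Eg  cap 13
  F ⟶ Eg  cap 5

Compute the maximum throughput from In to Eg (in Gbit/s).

15

Augment In→B→D→A→Eg: bottleneck 8, flow now 8.
Augment In→B→D→F→Eg: bottleneck 2, flow now 10.
Augment In→C→D→F→Eg: bottleneck 2, flow now 12.
Augment In→C→R1→R3→Eg: bottleneck 2, flow now 14.
Augment In→C→R1→F→Eg: bottleneck 1, flow now 15.
No augmenting path remains; maximum flow = 15.
In the residual graph, reachable from In: {In, B, C, D, R1, A, F}.
Min-cut edges: R1→R3 (2), A→Eg (8), F→Eg (5); capacity 2 + 8 + 5 = 15.
This cut is saturated, so no flow can exceed 15.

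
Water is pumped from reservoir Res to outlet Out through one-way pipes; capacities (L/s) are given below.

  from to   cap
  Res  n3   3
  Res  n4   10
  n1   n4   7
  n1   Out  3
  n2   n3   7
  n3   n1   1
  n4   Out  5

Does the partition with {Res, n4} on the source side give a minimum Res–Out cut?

No — its capacity is 8, but the minimum cut has capacity 6.

Given cut capacity: 3 + 5 = 8.
Augment Res→n4→Out: bottleneck 5, flow now 5.
Augment Res→n3→n1→Out: bottleneck 1, flow now 6.
No augmenting path remains; maximum flow = 6.
In the residual graph, reachable from Res: {Res, n3, n4}.
Min-cut edges: n3→n1 (1), n4→Out (5); capacity 1 + 5 = 6.
Cut capacity 8 exceeds the max flow 6, so it is not minimum.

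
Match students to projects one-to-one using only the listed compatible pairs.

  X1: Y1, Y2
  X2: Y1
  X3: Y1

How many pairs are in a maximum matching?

Unit-capacity flow: source→left, listed edges, right→sink; max matching = max flow.
Augmenting path X1→Y1 (+1); matched 1.
Augmenting path X2→Y1→X1→Y2 (+1); matched 2.
No augmenting path remains; maximum matching = 2.
König certificate: {X1, Y1} is a vertex cover of size 2 (every listed pair touches it), so no matching can be larger.

2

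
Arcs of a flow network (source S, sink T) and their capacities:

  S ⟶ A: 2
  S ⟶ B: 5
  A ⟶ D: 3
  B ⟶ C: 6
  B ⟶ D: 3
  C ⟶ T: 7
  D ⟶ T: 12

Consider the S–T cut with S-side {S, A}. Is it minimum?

Given cut capacity: 5 + 3 = 8.
Augment S→A→D→T: bottleneck 2, flow now 2.
Augment S→B→C→T: bottleneck 5, flow now 7.
No augmenting path remains; maximum flow = 7.
In the residual graph, reachable from S: {S}.
Min-cut edges: S→A (2), S→B (5); capacity 2 + 5 = 7.
Cut capacity 8 exceeds the max flow 7, so it is not minimum.

No — its capacity is 8, but the minimum cut has capacity 7.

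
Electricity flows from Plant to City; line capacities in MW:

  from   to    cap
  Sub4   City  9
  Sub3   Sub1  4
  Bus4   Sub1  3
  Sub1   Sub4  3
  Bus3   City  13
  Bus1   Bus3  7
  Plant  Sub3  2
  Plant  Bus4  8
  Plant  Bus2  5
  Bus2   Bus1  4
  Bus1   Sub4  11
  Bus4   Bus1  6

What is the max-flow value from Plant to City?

13

Augment Plant→Bus4→Bus1→Bus3→City: bottleneck 6, flow now 6.
Augment Plant→Bus4→Sub1→Sub4→City: bottleneck 2, flow now 8.
Augment Plant→Bus2→Bus1→Bus3→City: bottleneck 1, flow now 9.
Augment Plant→Bus2→Bus1→Sub4→City: bottleneck 3, flow now 12.
Augment Plant→Sub3→Sub1→Sub4→City: bottleneck 1, flow now 13.
No augmenting path remains; maximum flow = 13.
In the residual graph, reachable from Plant: {Plant, Bus4, Bus2, Sub3, Sub1}.
Min-cut edges: Bus4→Bus1 (6), Bus2→Bus1 (4), Sub1→Sub4 (3); capacity 6 + 4 + 3 = 13.
This cut is saturated, so no flow can exceed 13.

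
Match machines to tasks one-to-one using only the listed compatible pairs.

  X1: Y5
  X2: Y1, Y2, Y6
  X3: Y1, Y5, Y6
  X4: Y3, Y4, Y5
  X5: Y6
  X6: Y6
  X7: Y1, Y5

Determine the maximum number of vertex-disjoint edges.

Unit-capacity flow: source→left, listed edges, right→sink; max matching = max flow.
Augmenting path X1→Y5 (+1); matched 1.
Augmenting path X2→Y1 (+1); matched 2.
Augmenting path X3→Y6 (+1); matched 3.
Augmenting path X4→Y3 (+1); matched 4.
Augmenting path X7→Y1→X2→Y2 (+1); matched 5.
No augmenting path remains; maximum matching = 5.
König certificate: {X2, X4, Y1, Y5, Y6} is a vertex cover of size 5 (every listed pair touches it), so no matching can be larger.

5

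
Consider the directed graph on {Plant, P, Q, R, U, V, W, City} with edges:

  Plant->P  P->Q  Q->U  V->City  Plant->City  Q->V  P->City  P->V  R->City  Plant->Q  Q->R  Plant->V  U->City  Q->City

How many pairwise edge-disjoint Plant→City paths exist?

Assign every edge capacity 1; by Menger, the answer equals the max flow.
Path Plant→City (+1); total 1.
Path Plant→P→City (+1); total 2.
Path Plant→Q→City (+1); total 3.
Path Plant→V→City (+1); total 4.
No residual Plant→City path; max flow = 4.
Certifying cut of size 4: {Plant→City, Plant→P, Plant→Q, Plant→V}.

4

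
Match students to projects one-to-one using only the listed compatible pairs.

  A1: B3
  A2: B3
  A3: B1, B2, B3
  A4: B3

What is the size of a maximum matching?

Unit-capacity flow: source→left, listed edges, right→sink; max matching = max flow.
Augmenting path A1→B3 (+1); matched 1.
Augmenting path A3→B1 (+1); matched 2.
No augmenting path remains; maximum matching = 2.
König certificate: {A3, B3} is a vertex cover of size 2 (every listed pair touches it), so no matching can be larger.

2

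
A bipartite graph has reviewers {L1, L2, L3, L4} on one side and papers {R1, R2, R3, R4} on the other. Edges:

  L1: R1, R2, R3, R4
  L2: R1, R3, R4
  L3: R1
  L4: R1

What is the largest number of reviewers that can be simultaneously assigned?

3

Unit-capacity flow: source→left, listed edges, right→sink; max matching = max flow.
Augmenting path L1→R1 (+1); matched 1.
Augmenting path L2→R3 (+1); matched 2.
Augmenting path L3→R1→L1→R2 (+1); matched 3.
No augmenting path remains; maximum matching = 3.
König certificate: {L1, L2, R1} is a vertex cover of size 3 (every listed pair touches it), so no matching can be larger.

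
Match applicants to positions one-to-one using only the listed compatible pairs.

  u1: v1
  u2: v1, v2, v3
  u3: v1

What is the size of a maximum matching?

Unit-capacity flow: source→left, listed edges, right→sink; max matching = max flow.
Augmenting path u1→v1 (+1); matched 1.
Augmenting path u2→v2 (+1); matched 2.
No augmenting path remains; maximum matching = 2.
König certificate: {u2, v1} is a vertex cover of size 2 (every listed pair touches it), so no matching can be larger.

2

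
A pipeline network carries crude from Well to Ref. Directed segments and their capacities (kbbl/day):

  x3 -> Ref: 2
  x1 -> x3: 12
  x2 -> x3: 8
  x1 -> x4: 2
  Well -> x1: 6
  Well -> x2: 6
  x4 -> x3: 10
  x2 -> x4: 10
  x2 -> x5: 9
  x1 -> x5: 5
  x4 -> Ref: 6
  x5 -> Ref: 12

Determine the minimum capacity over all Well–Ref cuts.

Augment Well→x1→x3→Ref: bottleneck 2, flow now 2.
Augment Well→x1→x4→Ref: bottleneck 2, flow now 4.
Augment Well→x1→x5→Ref: bottleneck 2, flow now 6.
Augment Well→x2→x4→Ref: bottleneck 4, flow now 10.
Augment Well→x2→x5→Ref: bottleneck 2, flow now 12.
No augmenting path remains; maximum flow = 12.
By max-flow min-cut, the minimum cut capacity equals the max flow.
In the residual graph, reachable from Well: {Well}.
Min-cut edges: Well→x1 (6), Well→x2 (6); capacity 6 + 6 = 12.

12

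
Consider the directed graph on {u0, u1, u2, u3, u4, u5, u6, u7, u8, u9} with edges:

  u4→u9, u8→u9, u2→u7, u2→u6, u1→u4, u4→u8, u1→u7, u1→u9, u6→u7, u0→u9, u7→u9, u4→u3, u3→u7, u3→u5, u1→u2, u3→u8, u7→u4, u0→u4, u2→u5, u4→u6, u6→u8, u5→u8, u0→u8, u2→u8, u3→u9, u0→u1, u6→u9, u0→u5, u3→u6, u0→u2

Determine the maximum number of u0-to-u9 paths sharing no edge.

Assign every edge capacity 1; by Menger, the answer equals the max flow.
Path u0→u9 (+1); total 1.
Path u0→u1→u9 (+1); total 2.
Path u0→u4→u9 (+1); total 3.
Path u0→u8→u9 (+1); total 4.
Path u0→u2→u6→u9 (+1); total 5.
No residual u0→u9 path; max flow = 5.
Certifying cut of size 5: {u0→u1, u0→u2, u0→u4, u0→u9, u8→u9}.

5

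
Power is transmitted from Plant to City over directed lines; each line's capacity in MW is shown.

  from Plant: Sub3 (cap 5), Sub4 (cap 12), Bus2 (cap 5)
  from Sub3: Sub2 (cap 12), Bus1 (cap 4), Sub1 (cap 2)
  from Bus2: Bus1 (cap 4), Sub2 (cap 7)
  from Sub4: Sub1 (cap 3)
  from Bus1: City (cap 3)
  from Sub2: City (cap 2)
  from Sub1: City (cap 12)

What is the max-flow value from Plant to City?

10

Augment Plant→Sub3→Bus1→City: bottleneck 3, flow now 3.
Augment Plant→Sub3→Sub2→City: bottleneck 2, flow now 5.
Augment Plant→Sub4→Sub1→City: bottleneck 3, flow now 8.
Augment Plant→Bus2→Bus1→Sub3→Sub1→City: bottleneck 2, flow now 10. (uses reverse residual edge)
No augmenting path remains; maximum flow = 10.
In the residual graph, reachable from Plant: {Plant, Sub3, Bus2, Sub4, Bus1, Sub2}.
Min-cut edges: Sub3→Sub1 (2), Sub4→Sub1 (3), Bus1→City (3), Sub2→City (2); capacity 2 + 3 + 3 + 2 = 10.
This cut is saturated, so no flow can exceed 10.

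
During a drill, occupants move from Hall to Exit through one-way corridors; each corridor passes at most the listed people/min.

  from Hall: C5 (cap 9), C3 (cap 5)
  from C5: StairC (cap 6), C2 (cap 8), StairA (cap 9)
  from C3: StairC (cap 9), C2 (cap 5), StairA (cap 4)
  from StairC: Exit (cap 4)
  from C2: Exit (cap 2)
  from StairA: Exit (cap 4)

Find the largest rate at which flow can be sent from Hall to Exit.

10

Augment Hall→C5→StairC→Exit: bottleneck 4, flow now 4.
Augment Hall→C5→C2→Exit: bottleneck 2, flow now 6.
Augment Hall→C5→StairA→Exit: bottleneck 3, flow now 9.
Augment Hall→C3→StairA→Exit: bottleneck 1, flow now 10.
No augmenting path remains; maximum flow = 10.
In the residual graph, reachable from Hall: {Hall, C5, C3, StairC, C2, StairA}.
Min-cut edges: StairC→Exit (4), C2→Exit (2), StairA→Exit (4); capacity 4 + 2 + 4 = 10.
This cut is saturated, so no flow can exceed 10.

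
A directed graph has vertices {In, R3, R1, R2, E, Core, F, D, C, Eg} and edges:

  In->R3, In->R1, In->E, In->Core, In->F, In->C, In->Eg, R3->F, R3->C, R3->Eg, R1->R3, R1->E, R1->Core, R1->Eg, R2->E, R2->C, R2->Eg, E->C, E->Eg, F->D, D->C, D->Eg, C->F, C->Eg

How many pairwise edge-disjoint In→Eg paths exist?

Assign every edge capacity 1; by Menger, the answer equals the max flow.
Path In→Eg (+1); total 1.
Path In→R3→Eg (+1); total 2.
Path In→R1→Eg (+1); total 3.
Path In→E→Eg (+1); total 4.
Path In→C→Eg (+1); total 5.
Path In→F→D→Eg (+1); total 6.
No residual In→Eg path; max flow = 6.
Certifying cut of size 6: {In→C, In→E, In→Eg, In→F, In→R1, In→R3}.

6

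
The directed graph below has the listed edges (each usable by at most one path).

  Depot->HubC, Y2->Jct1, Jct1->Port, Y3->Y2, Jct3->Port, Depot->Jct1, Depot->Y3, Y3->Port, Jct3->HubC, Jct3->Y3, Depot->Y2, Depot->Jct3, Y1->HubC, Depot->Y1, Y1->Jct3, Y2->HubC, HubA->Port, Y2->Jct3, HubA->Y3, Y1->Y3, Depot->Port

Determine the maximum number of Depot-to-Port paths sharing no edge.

4

Assign every edge capacity 1; by Menger, the answer equals the max flow.
Path Depot→Port (+1); total 1.
Path Depot→Jct3→Port (+1); total 2.
Path Depot→Y3→Port (+1); total 3.
Path Depot→Jct1→Port (+1); total 4.
No residual Depot→Port path; max flow = 4.
Certifying cut of size 4: {Depot→Port, Jct1→Port, Jct3→Port, Y3→Port}.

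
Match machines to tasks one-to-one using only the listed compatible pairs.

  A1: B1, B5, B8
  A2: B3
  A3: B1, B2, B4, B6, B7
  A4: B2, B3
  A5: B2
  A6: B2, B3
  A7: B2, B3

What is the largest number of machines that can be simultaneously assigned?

4

Unit-capacity flow: source→left, listed edges, right→sink; max matching = max flow.
Augmenting path A1→B1 (+1); matched 1.
Augmenting path A2→B3 (+1); matched 2.
Augmenting path A3→B2 (+1); matched 3.
Augmenting path A4→B2→A3→B4 (+1); matched 4.
No augmenting path remains; maximum matching = 4.
König certificate: {A1, A3, B2, B3} is a vertex cover of size 4 (every listed pair touches it), so no matching can be larger.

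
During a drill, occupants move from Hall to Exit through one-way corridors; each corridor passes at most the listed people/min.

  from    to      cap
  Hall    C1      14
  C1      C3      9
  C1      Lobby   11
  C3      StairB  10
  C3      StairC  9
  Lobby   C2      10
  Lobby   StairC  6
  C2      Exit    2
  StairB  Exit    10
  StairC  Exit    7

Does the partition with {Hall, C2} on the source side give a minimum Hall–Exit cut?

Given cut capacity: 14 + 2 = 16.
Augment Hall→C1→C3→StairB→Exit: bottleneck 9, flow now 9.
Augment Hall→C1→Lobby→C2→Exit: bottleneck 2, flow now 11.
Augment Hall→C1→Lobby→StairC→Exit: bottleneck 3, flow now 14.
No augmenting path remains; maximum flow = 14.
In the residual graph, reachable from Hall: {Hall}.
Min-cut edges: Hall→C1 (14); capacity 14 = 14.
Cut capacity 16 exceeds the max flow 14, so it is not minimum.

No — its capacity is 16, but the minimum cut has capacity 14.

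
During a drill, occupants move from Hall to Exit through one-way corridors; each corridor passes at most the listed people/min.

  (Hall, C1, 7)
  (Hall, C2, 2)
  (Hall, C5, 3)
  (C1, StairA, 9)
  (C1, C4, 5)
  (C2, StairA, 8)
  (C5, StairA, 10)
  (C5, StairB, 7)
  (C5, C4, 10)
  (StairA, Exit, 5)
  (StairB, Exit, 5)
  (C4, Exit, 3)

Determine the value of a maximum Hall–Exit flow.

Augment Hall→C1→StairA→Exit: bottleneck 5, flow now 5.
Augment Hall→C1→C4→Exit: bottleneck 2, flow now 7.
Augment Hall→C5→StairB→Exit: bottleneck 3, flow now 10.
Augment Hall→C2→StairA→C1→C4→Exit: bottleneck 1, flow now 11. (uses reverse residual edge)
No augmenting path remains; maximum flow = 11.
In the residual graph, reachable from Hall: {Hall, C1, C2, StairA, C4}.
Min-cut edges: Hall→C5 (3), StairA→Exit (5), C4→Exit (3); capacity 3 + 5 + 3 = 11.
This cut is saturated, so no flow can exceed 11.

11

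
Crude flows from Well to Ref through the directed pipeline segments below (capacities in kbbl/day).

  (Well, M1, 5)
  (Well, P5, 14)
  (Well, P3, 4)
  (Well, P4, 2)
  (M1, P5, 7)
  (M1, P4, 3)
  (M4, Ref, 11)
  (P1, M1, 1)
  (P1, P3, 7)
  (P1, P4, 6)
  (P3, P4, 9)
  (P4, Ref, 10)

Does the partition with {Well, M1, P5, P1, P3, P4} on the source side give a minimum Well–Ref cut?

Given cut capacity: 10 = 10.
Augment Well→P4→Ref: bottleneck 2, flow now 2.
Augment Well→M1→P4→Ref: bottleneck 3, flow now 5.
Augment Well→P3→P4→Ref: bottleneck 4, flow now 9.
No augmenting path remains; maximum flow = 9.
In the residual graph, reachable from Well: {Well, M1, P5}.
Min-cut edges: Well→P3 (4), Well→P4 (2), M1→P4 (3); capacity 4 + 2 + 3 = 9.
Cut capacity 10 exceeds the max flow 9, so it is not minimum.

No — its capacity is 10, but the minimum cut has capacity 9.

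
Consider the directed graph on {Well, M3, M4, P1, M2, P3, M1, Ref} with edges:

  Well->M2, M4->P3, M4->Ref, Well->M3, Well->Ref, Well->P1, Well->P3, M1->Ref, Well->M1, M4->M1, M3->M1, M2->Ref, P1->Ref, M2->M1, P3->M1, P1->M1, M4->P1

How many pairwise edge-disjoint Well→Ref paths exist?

Assign every edge capacity 1; by Menger, the answer equals the max flow.
Path Well→Ref (+1); total 1.
Path Well→P1→Ref (+1); total 2.
Path Well→M2→Ref (+1); total 3.
Path Well→M1→Ref (+1); total 4.
No residual Well→Ref path; max flow = 4.
Certifying cut of size 4: {M1→Ref, Well→M2, Well→P1, Well→Ref}.

4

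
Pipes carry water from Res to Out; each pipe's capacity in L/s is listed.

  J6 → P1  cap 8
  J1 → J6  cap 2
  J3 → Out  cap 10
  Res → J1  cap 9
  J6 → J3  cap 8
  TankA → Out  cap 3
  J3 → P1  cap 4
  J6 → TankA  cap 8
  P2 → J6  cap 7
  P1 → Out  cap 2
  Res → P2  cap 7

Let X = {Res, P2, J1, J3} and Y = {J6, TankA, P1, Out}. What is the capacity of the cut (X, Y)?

23

Edges leaving {Res, P2, J1, J3}: P2→J6 (7), J1→J6 (2), J3→P1 (4), J3→Out (10).
Cut capacity = 7 + 2 + 4 + 10 = 23.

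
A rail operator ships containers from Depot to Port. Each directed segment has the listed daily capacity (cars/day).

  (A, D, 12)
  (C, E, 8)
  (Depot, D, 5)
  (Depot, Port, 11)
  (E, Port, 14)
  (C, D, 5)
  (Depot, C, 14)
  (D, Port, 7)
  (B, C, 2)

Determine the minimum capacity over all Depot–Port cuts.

26

Augment Depot→Port: bottleneck 11, flow now 11.
Augment Depot→D→Port: bottleneck 5, flow now 16.
Augment Depot→C→D→Port: bottleneck 2, flow now 18.
Augment Depot→C→E→Port: bottleneck 8, flow now 26.
No augmenting path remains; maximum flow = 26.
By max-flow min-cut, the minimum cut capacity equals the max flow.
In the residual graph, reachable from Depot: {Depot, C, D}.
Min-cut edges: Depot→Port (11), C→E (8), D→Port (7); capacity 11 + 8 + 7 = 26.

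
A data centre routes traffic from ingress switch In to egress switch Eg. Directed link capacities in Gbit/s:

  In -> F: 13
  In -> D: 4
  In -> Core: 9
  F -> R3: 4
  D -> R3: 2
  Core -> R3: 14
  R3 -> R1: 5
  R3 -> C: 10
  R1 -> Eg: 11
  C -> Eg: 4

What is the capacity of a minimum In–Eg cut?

9

Augment In→F→R3→R1→Eg: bottleneck 4, flow now 4.
Augment In→D→R3→R1→Eg: bottleneck 1, flow now 5.
Augment In→D→R3→C→Eg: bottleneck 1, flow now 6.
Augment In→Core→R3→C→Eg: bottleneck 3, flow now 9.
No augmenting path remains; maximum flow = 9.
By max-flow min-cut, the minimum cut capacity equals the max flow.
In the residual graph, reachable from In: {In, F, D, Core, R3, C}.
Min-cut edges: R3→R1 (5), C→Eg (4); capacity 5 + 4 = 9.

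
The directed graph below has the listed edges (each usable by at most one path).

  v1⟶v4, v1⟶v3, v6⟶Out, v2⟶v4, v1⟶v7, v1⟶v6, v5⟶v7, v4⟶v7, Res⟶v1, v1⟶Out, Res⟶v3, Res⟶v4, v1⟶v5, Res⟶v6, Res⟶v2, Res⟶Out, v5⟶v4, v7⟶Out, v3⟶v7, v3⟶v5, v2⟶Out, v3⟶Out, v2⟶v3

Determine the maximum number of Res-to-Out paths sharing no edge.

Assign every edge capacity 1; by Menger, the answer equals the max flow.
Path Res→Out (+1); total 1.
Path Res→v1→Out (+1); total 2.
Path Res→v2→Out (+1); total 3.
Path Res→v3→Out (+1); total 4.
Path Res→v6→Out (+1); total 5.
Path Res→v4→v7→Out (+1); total 6.
No residual Res→Out path; max flow = 6.
Certifying cut of size 6: {Res→Out, Res→v1, Res→v2, Res→v3, Res→v4, Res→v6}.

6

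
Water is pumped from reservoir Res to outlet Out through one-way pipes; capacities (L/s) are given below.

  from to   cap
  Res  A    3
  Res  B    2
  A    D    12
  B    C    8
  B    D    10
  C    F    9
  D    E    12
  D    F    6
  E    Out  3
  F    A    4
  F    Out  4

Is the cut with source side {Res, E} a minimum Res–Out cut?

Given cut capacity: 3 + 2 + 3 = 8.
Augment Res→A→D→E→Out: bottleneck 3, flow now 3.
Augment Res→B→C→F→Out: bottleneck 2, flow now 5.
No augmenting path remains; maximum flow = 5.
In the residual graph, reachable from Res: {Res}.
Min-cut edges: Res→A (3), Res→B (2); capacity 3 + 2 = 5.
Cut capacity 8 exceeds the max flow 5, so it is not minimum.

No — its capacity is 8, but the minimum cut has capacity 5.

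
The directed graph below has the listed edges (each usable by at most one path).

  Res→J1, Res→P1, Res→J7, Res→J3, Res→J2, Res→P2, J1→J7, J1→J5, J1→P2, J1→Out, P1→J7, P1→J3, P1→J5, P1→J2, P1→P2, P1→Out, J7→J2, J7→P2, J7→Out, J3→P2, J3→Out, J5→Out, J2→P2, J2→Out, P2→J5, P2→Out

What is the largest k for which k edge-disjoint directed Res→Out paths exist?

6

Assign every edge capacity 1; by Menger, the answer equals the max flow.
Path Res→J1→Out (+1); total 1.
Path Res→P1→Out (+1); total 2.
Path Res→J7→Out (+1); total 3.
Path Res→J3→Out (+1); total 4.
Path Res→J2→Out (+1); total 5.
Path Res→P2→Out (+1); total 6.
No residual Res→Out path; max flow = 6.
Certifying cut of size 6: {Res→J1, Res→J2, Res→J3, Res→J7, Res→P1, Res→P2}.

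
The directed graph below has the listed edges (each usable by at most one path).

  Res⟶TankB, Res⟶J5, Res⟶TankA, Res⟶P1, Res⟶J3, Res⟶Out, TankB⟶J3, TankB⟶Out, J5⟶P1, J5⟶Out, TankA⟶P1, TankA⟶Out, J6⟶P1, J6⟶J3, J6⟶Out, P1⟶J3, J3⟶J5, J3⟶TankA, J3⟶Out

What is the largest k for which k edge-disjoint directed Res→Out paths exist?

5

Assign every edge capacity 1; by Menger, the answer equals the max flow.
Path Res→Out (+1); total 1.
Path Res→TankB→Out (+1); total 2.
Path Res→J5→Out (+1); total 3.
Path Res→TankA→Out (+1); total 4.
Path Res→J3→Out (+1); total 5.
No residual Res→Out path; max flow = 5.
Certifying cut of size 5: {J3→Out, J5→Out, Res→Out, Res→TankB, TankA→Out}.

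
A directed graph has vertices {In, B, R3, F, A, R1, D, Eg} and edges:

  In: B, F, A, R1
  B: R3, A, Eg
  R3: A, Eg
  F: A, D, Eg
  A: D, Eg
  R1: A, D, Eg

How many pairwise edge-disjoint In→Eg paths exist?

Assign every edge capacity 1; by Menger, the answer equals the max flow.
Path In→B→Eg (+1); total 1.
Path In→F→Eg (+1); total 2.
Path In→A→Eg (+1); total 3.
Path In→R1→Eg (+1); total 4.
No residual In→Eg path; max flow = 4.
Certifying cut of size 4: {In→A, In→B, In→F, In→R1}.

4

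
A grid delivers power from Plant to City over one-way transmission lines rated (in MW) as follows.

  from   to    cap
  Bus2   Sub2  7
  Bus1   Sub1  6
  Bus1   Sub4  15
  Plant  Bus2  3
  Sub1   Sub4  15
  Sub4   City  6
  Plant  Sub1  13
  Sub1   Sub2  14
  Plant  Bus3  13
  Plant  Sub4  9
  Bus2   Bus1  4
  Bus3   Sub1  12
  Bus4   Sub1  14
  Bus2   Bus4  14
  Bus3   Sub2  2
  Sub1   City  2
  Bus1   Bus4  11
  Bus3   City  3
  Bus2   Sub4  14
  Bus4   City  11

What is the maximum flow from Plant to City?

14

Augment Plant→Bus3→City: bottleneck 3, flow now 3.
Augment Plant→Sub1→City: bottleneck 2, flow now 5.
Augment Plant→Sub4→City: bottleneck 6, flow now 11.
Augment Plant→Bus2→Bus4→City: bottleneck 3, flow now 14.
No augmenting path remains; maximum flow = 14.
In the residual graph, reachable from Plant: {Plant, Bus3, Sub1, Sub4, Sub2}.
Min-cut edges: Plant→Bus2 (3), Bus3→City (3), Sub1→City (2), Sub4→City (6); capacity 3 + 3 + 2 + 6 = 14.
This cut is saturated, so no flow can exceed 14.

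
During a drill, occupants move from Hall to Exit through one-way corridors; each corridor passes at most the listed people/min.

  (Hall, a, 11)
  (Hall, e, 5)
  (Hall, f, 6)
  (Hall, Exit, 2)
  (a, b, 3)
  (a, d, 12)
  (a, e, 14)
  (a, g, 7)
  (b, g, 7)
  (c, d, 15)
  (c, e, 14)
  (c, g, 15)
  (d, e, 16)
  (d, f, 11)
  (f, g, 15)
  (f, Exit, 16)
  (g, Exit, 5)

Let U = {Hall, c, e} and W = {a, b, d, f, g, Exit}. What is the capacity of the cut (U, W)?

49

Edges leaving {Hall, c, e}: Hall→a (11), Hall→f (6), Hall→Exit (2), c→d (15), c→g (15).
Cut capacity = 11 + 6 + 2 + 15 + 15 = 49.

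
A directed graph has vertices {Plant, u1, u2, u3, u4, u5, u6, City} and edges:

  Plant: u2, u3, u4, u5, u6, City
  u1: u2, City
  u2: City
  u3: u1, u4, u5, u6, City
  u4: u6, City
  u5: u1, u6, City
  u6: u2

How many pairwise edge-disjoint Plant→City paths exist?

Assign every edge capacity 1; by Menger, the answer equals the max flow.
Path Plant→City (+1); total 1.
Path Plant→u2→City (+1); total 2.
Path Plant→u3→City (+1); total 3.
Path Plant→u4→City (+1); total 4.
Path Plant→u5→City (+1); total 5.
No residual Plant→City path; max flow = 5.
Certifying cut of size 5: {Plant→City, Plant→u3, Plant→u4, Plant→u5, u2→City}.

5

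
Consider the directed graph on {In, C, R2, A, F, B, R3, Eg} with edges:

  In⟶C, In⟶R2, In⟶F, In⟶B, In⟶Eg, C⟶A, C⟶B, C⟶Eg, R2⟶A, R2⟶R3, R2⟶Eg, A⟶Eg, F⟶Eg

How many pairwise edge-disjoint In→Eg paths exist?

Assign every edge capacity 1; by Menger, the answer equals the max flow.
Path In→Eg (+1); total 1.
Path In→C→Eg (+1); total 2.
Path In→R2→Eg (+1); total 3.
Path In→F→Eg (+1); total 4.
No residual In→Eg path; max flow = 4.
Certifying cut of size 4: {In→C, In→Eg, In→F, In→R2}.

4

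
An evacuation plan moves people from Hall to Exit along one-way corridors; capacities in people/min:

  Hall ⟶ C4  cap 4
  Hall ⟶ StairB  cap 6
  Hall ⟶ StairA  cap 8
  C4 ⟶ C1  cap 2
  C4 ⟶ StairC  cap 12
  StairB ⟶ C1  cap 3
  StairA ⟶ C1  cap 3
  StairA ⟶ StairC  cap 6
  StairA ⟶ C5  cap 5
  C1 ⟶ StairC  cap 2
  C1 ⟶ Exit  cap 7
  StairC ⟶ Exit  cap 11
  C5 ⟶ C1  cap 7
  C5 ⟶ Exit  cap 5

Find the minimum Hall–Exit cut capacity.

Augment Hall→C4→C1→Exit: bottleneck 2, flow now 2.
Augment Hall→C4→StairC→Exit: bottleneck 2, flow now 4.
Augment Hall→StairB→C1→Exit: bottleneck 3, flow now 7.
Augment Hall→StairA→C1→Exit: bottleneck 2, flow now 9.
Augment Hall→StairA→StairC→Exit: bottleneck 6, flow now 15.
No augmenting path remains; maximum flow = 15.
By max-flow min-cut, the minimum cut capacity equals the max flow.
In the residual graph, reachable from Hall: {Hall, StairB}.
Min-cut edges: Hall→C4 (4), Hall→StairA (8), StairB→C1 (3); capacity 4 + 8 + 3 = 15.

15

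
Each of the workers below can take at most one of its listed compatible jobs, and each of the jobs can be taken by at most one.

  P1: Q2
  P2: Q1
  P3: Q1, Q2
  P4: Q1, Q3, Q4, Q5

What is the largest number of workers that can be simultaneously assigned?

3

Unit-capacity flow: source→left, listed edges, right→sink; max matching = max flow.
Augmenting path P1→Q2 (+1); matched 1.
Augmenting path P2→Q1 (+1); matched 2.
Augmenting path P4→Q3 (+1); matched 3.
No augmenting path remains; maximum matching = 3.
König certificate: {P4, Q1, Q2} is a vertex cover of size 3 (every listed pair touches it), so no matching can be larger.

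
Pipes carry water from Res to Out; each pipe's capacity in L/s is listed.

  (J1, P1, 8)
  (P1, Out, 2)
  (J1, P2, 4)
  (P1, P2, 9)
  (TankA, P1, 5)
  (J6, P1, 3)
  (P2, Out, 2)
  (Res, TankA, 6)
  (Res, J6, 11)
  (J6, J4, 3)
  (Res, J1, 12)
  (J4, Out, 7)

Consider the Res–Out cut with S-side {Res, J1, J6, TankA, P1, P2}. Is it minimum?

Yes — it is a minimum cut (capacity 7).

Given cut capacity: 3 + 2 + 2 = 7.
Augment Res→J1→P1→Out: bottleneck 2, flow now 2.
Augment Res→J1→P2→Out: bottleneck 2, flow now 4.
Augment Res→J6→J4→Out: bottleneck 3, flow now 7.
No augmenting path remains; maximum flow = 7.
Cut capacity 7 equals the max flow, so it is a minimum cut.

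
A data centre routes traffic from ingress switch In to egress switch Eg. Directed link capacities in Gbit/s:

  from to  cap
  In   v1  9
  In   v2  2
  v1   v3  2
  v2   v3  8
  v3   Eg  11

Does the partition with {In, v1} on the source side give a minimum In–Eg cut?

Yes — it is a minimum cut (capacity 4).

Given cut capacity: 2 + 2 = 4.
Augment In→v1→v3→Eg: bottleneck 2, flow now 2.
Augment In→v2→v3→Eg: bottleneck 2, flow now 4.
No augmenting path remains; maximum flow = 4.
Cut capacity 4 equals the max flow, so it is a minimum cut.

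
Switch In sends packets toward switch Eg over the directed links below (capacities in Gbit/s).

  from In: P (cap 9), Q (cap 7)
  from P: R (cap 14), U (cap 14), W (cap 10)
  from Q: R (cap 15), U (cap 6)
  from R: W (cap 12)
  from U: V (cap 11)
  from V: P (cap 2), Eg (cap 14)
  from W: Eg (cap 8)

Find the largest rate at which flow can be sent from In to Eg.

16

Augment In→P→W→Eg: bottleneck 8, flow now 8.
Augment In→P→U→V→Eg: bottleneck 1, flow now 9.
Augment In→Q→U→V→Eg: bottleneck 6, flow now 15.
Augment In→Q→R→W→P→U→V→Eg: bottleneck 1, flow now 16. (uses reverse residual edge)
No augmenting path remains; maximum flow = 16.
In the residual graph, reachable from In: {In}.
Min-cut edges: In→P (9), In→Q (7); capacity 9 + 7 = 16.
This cut is saturated, so no flow can exceed 16.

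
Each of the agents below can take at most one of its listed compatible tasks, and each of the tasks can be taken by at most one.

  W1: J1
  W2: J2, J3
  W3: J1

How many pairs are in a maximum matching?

Unit-capacity flow: source→left, listed edges, right→sink; max matching = max flow.
Augmenting path W1→J1 (+1); matched 1.
Augmenting path W2→J2 (+1); matched 2.
No augmenting path remains; maximum matching = 2.
König certificate: {W2, J1} is a vertex cover of size 2 (every listed pair touches it), so no matching can be larger.

2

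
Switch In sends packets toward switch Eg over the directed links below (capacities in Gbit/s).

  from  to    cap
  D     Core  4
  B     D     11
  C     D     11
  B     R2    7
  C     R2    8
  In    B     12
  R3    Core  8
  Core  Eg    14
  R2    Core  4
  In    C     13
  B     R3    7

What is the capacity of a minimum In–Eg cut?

14

Augment In→B→R3→Core→Eg: bottleneck 7, flow now 7.
Augment In→B→D→Core→Eg: bottleneck 4, flow now 11.
Augment In→B→R2→Core→Eg: bottleneck 1, flow now 12.
Augment In→C→R2→Core→Eg: bottleneck 2, flow now 14.
No augmenting path remains; maximum flow = 14.
By max-flow min-cut, the minimum cut capacity equals the max flow.
In the residual graph, reachable from In: {In, B, C, R3, D, R2, Core}.
Min-cut edges: Core→Eg (14); capacity 14 = 14.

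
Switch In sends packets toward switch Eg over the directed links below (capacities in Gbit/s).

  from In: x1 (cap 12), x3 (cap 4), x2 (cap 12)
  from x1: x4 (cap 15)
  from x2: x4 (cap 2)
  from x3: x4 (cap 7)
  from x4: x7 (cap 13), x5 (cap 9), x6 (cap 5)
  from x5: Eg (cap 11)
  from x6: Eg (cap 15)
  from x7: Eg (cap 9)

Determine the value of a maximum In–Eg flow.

18

Augment In→x1→x4→x5→Eg: bottleneck 9, flow now 9.
Augment In→x1→x4→x6→Eg: bottleneck 3, flow now 12.
Augment In→x2→x4→x6→Eg: bottleneck 2, flow now 14.
Augment In→x3→x4→x7→Eg: bottleneck 4, flow now 18.
No augmenting path remains; maximum flow = 18.
In the residual graph, reachable from In: {In, x2}.
Min-cut edges: In→x1 (12), In→x3 (4), x2→x4 (2); capacity 12 + 4 + 2 = 18.
This cut is saturated, so no flow can exceed 18.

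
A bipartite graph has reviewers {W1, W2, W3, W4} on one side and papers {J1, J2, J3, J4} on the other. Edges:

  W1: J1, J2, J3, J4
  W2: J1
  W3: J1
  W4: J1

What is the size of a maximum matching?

Unit-capacity flow: source→left, listed edges, right→sink; max matching = max flow.
Augmenting path W1→J1 (+1); matched 1.
Augmenting path W2→J1→W1→J2 (+1); matched 2.
No augmenting path remains; maximum matching = 2.
König certificate: {W1, J1} is a vertex cover of size 2 (every listed pair touches it), so no matching can be larger.

2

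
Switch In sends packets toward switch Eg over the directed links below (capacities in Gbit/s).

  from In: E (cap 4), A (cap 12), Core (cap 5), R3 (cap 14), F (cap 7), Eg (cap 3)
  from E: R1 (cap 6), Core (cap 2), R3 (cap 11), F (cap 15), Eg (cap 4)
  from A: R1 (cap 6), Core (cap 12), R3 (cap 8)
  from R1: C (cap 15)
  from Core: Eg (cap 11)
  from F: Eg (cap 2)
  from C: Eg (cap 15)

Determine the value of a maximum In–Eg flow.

Augment In→Eg: bottleneck 3, flow now 3.
Augment In→E→Eg: bottleneck 4, flow now 7.
Augment In→Core→Eg: bottleneck 5, flow now 12.
Augment In→F→Eg: bottleneck 2, flow now 14.
Augment In→A→Core→Eg: bottleneck 6, flow now 20.
Augment In→A→R1→C→Eg: bottleneck 6, flow now 26.
No augmenting path remains; maximum flow = 26.
In the residual graph, reachable from In: {In, R3, F}.
Min-cut edges: In→E (4), In→A (12), In→Core (5), In→Eg (3), F→Eg (2); capacity 4 + 12 + 5 + 3 + 2 = 26.
This cut is saturated, so no flow can exceed 26.

26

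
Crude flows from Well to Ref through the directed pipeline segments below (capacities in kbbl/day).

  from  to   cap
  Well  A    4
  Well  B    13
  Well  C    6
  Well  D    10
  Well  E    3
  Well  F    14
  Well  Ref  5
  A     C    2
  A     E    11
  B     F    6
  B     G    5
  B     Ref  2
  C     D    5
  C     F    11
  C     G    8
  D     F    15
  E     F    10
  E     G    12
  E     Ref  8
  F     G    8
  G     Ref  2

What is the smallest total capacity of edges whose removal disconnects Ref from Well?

Augment Well→Ref: bottleneck 5, flow now 5.
Augment Well→B→Ref: bottleneck 2, flow now 7.
Augment Well→E→Ref: bottleneck 3, flow now 10.
Augment Well→A→E→Ref: bottleneck 4, flow now 14.
Augment Well→B→G→Ref: bottleneck 2, flow now 16.
No augmenting path remains; maximum flow = 16.
By max-flow min-cut, the minimum cut capacity equals the max flow.
In the residual graph, reachable from Well: {Well, B, C, D, F, G}.
Min-cut edges: Well→A (4), Well→E (3), Well→Ref (5), B→Ref (2), G→Ref (2); capacity 4 + 3 + 5 + 2 + 2 = 16.

16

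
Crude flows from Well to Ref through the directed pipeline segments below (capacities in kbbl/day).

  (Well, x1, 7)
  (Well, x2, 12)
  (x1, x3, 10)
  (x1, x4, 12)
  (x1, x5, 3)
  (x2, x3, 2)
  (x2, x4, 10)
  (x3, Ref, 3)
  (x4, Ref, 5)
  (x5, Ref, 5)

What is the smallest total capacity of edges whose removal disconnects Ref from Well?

Augment Well→x1→x3→Ref: bottleneck 3, flow now 3.
Augment Well→x1→x4→Ref: bottleneck 4, flow now 7.
Augment Well→x2→x4→Ref: bottleneck 1, flow now 8.
Augment Well→x2→x3→x1→x5→Ref: bottleneck 2, flow now 10. (uses reverse residual edge)
Augment Well→x2→x4→x1→x5→Ref: bottleneck 1, flow now 11. (uses reverse residual edge)
No augmenting path remains; maximum flow = 11.
By max-flow min-cut, the minimum cut capacity equals the max flow.
In the residual graph, reachable from Well: {Well, x1, x2, x3, x4}.
Min-cut edges: x1→x5 (3), x3→Ref (3), x4→Ref (5); capacity 3 + 3 + 5 = 11.

11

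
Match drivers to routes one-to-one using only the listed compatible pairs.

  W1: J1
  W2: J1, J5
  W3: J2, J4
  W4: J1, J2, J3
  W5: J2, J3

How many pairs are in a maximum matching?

Unit-capacity flow: source→left, listed edges, right→sink; max matching = max flow.
Augmenting path W1→J1 (+1); matched 1.
Augmenting path W2→J5 (+1); matched 2.
Augmenting path W3→J2 (+1); matched 3.
Augmenting path W4→J3 (+1); matched 4.
Augmenting path W5→J2→W3→J4 (+1); matched 5.
No augmenting path remains; maximum matching = 5.
König certificate: {W1, W2, W3, W4, W5} is a vertex cover of size 5 (every listed pair touches it), so no matching can be larger.

5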